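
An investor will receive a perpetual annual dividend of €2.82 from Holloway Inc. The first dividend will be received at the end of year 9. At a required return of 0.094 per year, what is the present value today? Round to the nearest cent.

Value at end of year 8: C / r = €2.82 / 0.094 = €30.0000
Discount to today: PV = €30.0000 / (1 + 0.094)^8 = €30.0000 / 2.051817 = €14.62

€14.62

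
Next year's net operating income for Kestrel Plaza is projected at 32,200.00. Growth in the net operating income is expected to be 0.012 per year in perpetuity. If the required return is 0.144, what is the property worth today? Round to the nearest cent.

243939.39

Growing perpetuity: P = D₁ / (r − g) = 32,200.0000 / (0.144 − 0.012) = 243,939.39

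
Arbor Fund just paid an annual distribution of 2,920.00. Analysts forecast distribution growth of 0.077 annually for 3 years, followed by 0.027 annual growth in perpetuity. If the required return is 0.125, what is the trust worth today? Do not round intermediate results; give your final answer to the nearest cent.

34881.81

D_1 = 3144.84000
D_2 = 3386.99268
D_3 = 3647.79112
Terminal value at year 3: TV = D_3×(1+g_2)/(r−g_2) = 3746.28148/0.098 = 38227.36201
P_0 = D_1/(1+r)^1 + D_2/(1+r)^2 + D_3/(1+r)^3 + TV/(1+r)^3
    = 2795.41333 + 2676.14236 + 2561.96029 + 26848.29814 = 34881.81413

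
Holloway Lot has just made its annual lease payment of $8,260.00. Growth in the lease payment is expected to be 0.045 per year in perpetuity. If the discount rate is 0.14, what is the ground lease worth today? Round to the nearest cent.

D₁ = D₀ × (1 + g) = $8,260.00 × 1.045 = $8,631.7000
Growing perpetuity: P = D₁ / (r − g) = $8,631.7000 / (0.14 − 0.045) = $90,860.00

$90860.00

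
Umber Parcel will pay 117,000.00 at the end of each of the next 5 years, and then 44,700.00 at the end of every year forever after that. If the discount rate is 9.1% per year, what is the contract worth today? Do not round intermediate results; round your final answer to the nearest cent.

771702.41

PV of 5-year annuity: 117,000.00 × [1 − (1+0.091)^−5] / 0.091 = 453910.83731
Perpetuity value at year 5: 44,700.00 / 0.091 = 491208.79121
PV of perpetuity: 491208.79121 / (1+0.091)^5 = 317791.57388
Total PV = 453910.83731 + 317791.57388 = 771702.41119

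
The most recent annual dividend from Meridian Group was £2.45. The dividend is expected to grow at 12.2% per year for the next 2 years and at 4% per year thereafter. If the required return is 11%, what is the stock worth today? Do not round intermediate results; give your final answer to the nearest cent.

D_1 = 2.74890
D_2 = 3.08427
Terminal value at year 2: TV = D_2×(1+g_2)/(r−g_2) = 3.20764/0.07 = 45.82338
P_0 = D_1/(1+r)^1 + D_2/(1+r)^2 + TV/(1+r)^2
    = 2.47649 + 2.50326 + 37.19128 = 42.17103

£42.17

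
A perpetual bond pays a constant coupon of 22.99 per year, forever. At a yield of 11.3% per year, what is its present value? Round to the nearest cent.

203.45

Level perpetuity: PV = C / r = 22.99 / 0.113 = 203.45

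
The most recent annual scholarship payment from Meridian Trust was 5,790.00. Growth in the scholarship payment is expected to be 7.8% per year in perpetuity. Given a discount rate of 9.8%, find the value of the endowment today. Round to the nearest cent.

D₁ = D₀ × (1 + g) = 5,790.00 × 1.078 = 6,241.6200
Growing perpetuity: P = D₁ / (r − g) = 6,241.6200 / (0.098 − 0.078) = 312,081.00

312081.00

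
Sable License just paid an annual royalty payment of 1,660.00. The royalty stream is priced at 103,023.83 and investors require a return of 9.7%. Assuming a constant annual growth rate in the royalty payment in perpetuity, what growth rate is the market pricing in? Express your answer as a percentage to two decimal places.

P = D₀(1+g)/(r−g) ⇒ P(r−g) = D₀(1+g) ⇒ g(P+D₀) = P·r − D₀
g = (P·r − D₀)/(P + D₀) = (103,023.83×0.097 − 1,660.00) / (103,023.83 + 1,660.00) = 0.079605

7.96%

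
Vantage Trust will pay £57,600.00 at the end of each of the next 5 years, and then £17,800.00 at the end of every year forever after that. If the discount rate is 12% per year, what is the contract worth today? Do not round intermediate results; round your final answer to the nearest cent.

PV of 5-year annuity: £57,600.00 × [1 − (1+0.12)^−5] / 0.12 = 207635.10926
Perpetuity value at year 5: £17,800.00 / 0.12 = 148333.33333
PV of perpetuity: 148333.33333 / (1+0.12)^5 = 84168.31693
Total PV = 207635.10926 + 84168.31693 = 291803.42619

£291803.43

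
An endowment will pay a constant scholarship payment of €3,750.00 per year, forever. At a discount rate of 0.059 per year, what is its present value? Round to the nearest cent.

€63559.32

Level perpetuity: PV = C / r = €3,750.00 / 0.059 = €63,559.32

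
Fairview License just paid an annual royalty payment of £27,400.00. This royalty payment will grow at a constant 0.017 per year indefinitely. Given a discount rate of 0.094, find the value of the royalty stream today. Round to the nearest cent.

D₁ = D₀ × (1 + g) = £27,400.00 × 1.017 = £27,865.8000
Growing perpetuity: P = D₁ / (r − g) = £27,865.8000 / (0.094 − 0.017) = £361,893.51

£361893.51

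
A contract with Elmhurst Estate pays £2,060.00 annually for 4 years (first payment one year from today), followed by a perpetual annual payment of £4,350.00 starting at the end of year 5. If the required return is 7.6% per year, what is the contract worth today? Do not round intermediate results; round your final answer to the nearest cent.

PV of 4-year annuity: £2,060.00 × [1 − (1+0.076)^−4] / 0.076 = 6884.17406
Perpetuity value at year 4: £4,350.00 / 0.076 = 57236.84211
PV of perpetuity: 57236.84211 / (1+0.076)^4 = 42699.87261
Total PV = 6884.17406 + 42699.87261 = 49584.04667

£49584.05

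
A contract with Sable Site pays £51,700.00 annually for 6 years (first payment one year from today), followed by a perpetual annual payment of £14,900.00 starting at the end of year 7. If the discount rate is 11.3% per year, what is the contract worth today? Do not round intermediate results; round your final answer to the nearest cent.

PV of 6-year annuity: £51,700.00 × [1 − (1+0.113)^−6] / 0.113 = 216841.50831
Perpetuity value at year 6: £14,900.00 / 0.113 = 131858.40708
PV of perpetuity: 131858.40708 / (1+0.113)^6 = 69364.43273
Total PV = 216841.50831 + 69364.43273 = 286205.94104

£286205.94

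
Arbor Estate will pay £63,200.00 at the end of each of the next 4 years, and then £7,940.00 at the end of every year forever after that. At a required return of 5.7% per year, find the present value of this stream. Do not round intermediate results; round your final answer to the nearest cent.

PV of 4-year annuity: £63,200.00 × [1 − (1+0.057)^−4] / 0.057 = 220507.49578
Perpetuity value at year 4: £7,940.00 / 0.057 = 139298.24561
PV of perpetuity: 139298.24561 / (1+0.057)^4 = 111595.24694
Total PV = 220507.49578 + 111595.24694 = 332102.74272

£332102.74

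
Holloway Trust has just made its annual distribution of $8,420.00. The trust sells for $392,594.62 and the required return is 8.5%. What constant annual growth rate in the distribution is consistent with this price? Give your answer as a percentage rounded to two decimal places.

P = D₀(1+g)/(r−g) ⇒ P(r−g) = D₀(1+g) ⇒ g(P+D₀) = P·r − D₀
g = (P·r − D₀)/(P + D₀) = ($392,594.62×0.085 − $8,420.00) / ($392,594.62 + $8,420.00) = 0.062219

6.22%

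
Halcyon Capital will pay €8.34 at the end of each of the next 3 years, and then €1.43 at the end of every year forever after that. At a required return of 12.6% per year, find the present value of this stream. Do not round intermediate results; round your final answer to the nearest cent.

€27.78

PV of 3-year annuity: €8.34 × [1 − (1+0.126)^−3] / 0.126 = 19.82654
Perpetuity value at year 3: €1.43 / 0.126 = 11.34921
PV of perpetuity: 11.34921 / (1+0.126)^3 = 7.94969
Total PV = 19.82654 + 7.94969 = 27.77623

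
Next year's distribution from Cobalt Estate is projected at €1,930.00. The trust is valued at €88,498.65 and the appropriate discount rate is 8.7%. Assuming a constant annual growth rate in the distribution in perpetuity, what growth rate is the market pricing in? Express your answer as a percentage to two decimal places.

P = D₁/(r−g) ⇒ g = r − D₁/P = 0.087 − €1,930.00/€88,498.65 = 0.065192

6.52%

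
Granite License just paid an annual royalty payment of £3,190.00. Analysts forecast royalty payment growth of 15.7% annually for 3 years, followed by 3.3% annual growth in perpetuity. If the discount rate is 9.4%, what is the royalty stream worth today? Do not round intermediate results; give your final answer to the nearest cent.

£74616.38

D_1 = 3690.83000
D_2 = 4270.29031
D_3 = 4940.72589
Terminal value at year 3: TV = D_3×(1+g_2)/(r−g_2) = 5103.76984/0.061 = 83668.35808
P_0 = D_1/(1+r)^1 + D_2/(1+r)^2 + D_3/(1+r)^3 + TV/(1+r)^3
    = 3373.70201 + 3567.98284 + 3773.45169 + 63901.23922 = 74616.37576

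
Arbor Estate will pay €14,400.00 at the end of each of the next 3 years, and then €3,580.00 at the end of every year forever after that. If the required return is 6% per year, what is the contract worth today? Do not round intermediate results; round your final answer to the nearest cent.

PV of 3-year annuity: €14,400.00 × [1 − (1+0.06)^−3] / 0.06 = 38491.37207
Perpetuity value at year 3: €3,580.00 / 0.06 = 59666.66667
PV of perpetuity: 59666.66667 / (1+0.06)^3 = 50097.28389
Total PV = 38491.37207 + 50097.28389 = 88588.65596

€88588.66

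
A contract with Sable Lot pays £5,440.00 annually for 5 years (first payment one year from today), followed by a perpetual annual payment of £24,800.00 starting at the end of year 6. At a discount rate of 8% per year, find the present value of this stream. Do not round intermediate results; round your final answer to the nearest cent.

PV of 5-year annuity: £5,440.00 × [1 − (1+0.08)^−5] / 0.08 = 21720.34260
Perpetuity value at year 5: £24,800.00 / 0.08 = 310000.00000
PV of perpetuity: 310000.00000 / (1+0.08)^5 = 210980.79108
Total PV = 21720.34260 + 210980.79108 = 232701.13368

£232701.13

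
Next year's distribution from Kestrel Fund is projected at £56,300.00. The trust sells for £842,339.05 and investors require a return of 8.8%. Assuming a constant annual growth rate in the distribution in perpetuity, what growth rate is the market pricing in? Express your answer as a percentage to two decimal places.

P = D₁/(r−g) ⇒ g = r − D₁/P = 0.088 − £56,300.00/£842,339.05 = 0.021162

2.12%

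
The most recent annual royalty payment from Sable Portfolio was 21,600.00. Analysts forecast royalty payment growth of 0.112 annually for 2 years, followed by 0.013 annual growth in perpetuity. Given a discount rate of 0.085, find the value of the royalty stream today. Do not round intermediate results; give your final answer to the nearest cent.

D_1 = 24019.20000
D_2 = 26709.35040
Terminal value at year 2: TV = D_2×(1+g_2)/(r−g_2) = 27056.57196/0.072 = 375785.72160
P_0 = D_1/(1+r)^1 + D_2/(1+r)^2 + TV/(1+r)^2
    = 22137.51152 + 22688.39890 + 319213.16792 = 364039.07834

364039.08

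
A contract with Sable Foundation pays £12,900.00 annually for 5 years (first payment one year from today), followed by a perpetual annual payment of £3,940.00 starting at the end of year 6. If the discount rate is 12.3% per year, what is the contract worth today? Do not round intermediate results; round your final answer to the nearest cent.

PV of 5-year annuity: £12,900.00 × [1 − (1+0.123)^−5] / 0.123 = 46158.07979
Perpetuity value at year 5: £3,940.00 / 0.123 = 32032.52033
PV of perpetuity: 32032.52033 / (1+0.123)^5 = 17934.62619
Total PV = 46158.07979 + 17934.62619 = 64092.70598

£64092.71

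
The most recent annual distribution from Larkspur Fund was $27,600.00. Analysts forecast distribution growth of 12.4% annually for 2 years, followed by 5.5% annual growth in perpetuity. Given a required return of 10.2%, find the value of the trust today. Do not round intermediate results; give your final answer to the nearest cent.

D_1 = 31022.40000
D_2 = 34869.17760
Terminal value at year 2: TV = D_2×(1+g_2)/(r−g_2) = 36786.98237/0.047 = 782701.75251
P_0 = D_1/(1+r)^1 + D_2/(1+r)^2 + TV/(1+r)^2
    = 28150.99819 + 28712.99633 + 644515.13048 = 701379.12500

$701379.12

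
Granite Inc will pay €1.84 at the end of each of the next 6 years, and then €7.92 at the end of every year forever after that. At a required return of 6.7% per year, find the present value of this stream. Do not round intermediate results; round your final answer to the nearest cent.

€88.96

PV of 6-year annuity: €1.84 × [1 − (1+0.067)^−6] / 0.067 = 8.85225
Perpetuity value at year 6: €7.92 / 0.067 = 118.20896
PV of perpetuity: 118.20896 / (1+0.067)^6 = 80.10578
Total PV = 8.85225 + 80.10578 = 88.95803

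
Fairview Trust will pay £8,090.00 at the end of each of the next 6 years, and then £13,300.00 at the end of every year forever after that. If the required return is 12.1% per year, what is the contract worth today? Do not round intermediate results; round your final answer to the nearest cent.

£88557.45

PV of 6-year annuity: £8,090.00 × [1 − (1+0.121)^−6] / 0.121 = 33167.29593
Perpetuity value at year 6: £13,300.00 / 0.121 = 109917.35537
PV of perpetuity: 109917.35537 / (1+0.121)^6 = 55390.15687
Total PV = 33167.29593 + 55390.15687 = 88557.45280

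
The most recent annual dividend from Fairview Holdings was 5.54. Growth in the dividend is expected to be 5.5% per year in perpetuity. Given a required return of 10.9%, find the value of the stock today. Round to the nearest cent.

D₁ = D₀ × (1 + g) = 5.54 × 1.055 = 5.8447
Growing perpetuity: P = D₁ / (r − g) = 5.8447 / (0.109 − 0.055) = 108.24

108.24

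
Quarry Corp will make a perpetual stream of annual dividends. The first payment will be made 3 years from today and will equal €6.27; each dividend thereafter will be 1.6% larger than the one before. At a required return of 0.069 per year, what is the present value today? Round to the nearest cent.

€103.52

Value at end of year 2: C₁ / (r − g) = €6.27 / (0.069 − 0.016) = €118.3019
Discount to today: PV = €118.3019 / (1 + 0.069)^2 = €118.3019 / 1.142761 = €103.52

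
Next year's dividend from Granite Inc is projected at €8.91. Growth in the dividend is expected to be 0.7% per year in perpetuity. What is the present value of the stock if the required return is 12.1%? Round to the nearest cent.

€78.16

Growing perpetuity: P = D₁ / (r − g) = €8.9100 / (0.121 − 0.007) = €78.16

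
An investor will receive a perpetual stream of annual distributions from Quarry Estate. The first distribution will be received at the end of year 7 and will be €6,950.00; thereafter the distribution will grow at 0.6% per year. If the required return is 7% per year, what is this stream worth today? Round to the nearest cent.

Value at end of year 6: C₁ / (r − g) = €6,950.00 / (0.07 − 0.006) = €108,593.7500
Discount to today: PV = €108,593.7500 / (1 + 0.07)^6 = €108,593.7500 / 1.500730 = €72,360.60

€72360.60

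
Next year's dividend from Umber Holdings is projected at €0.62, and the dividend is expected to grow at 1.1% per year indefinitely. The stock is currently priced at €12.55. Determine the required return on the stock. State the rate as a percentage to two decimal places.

P = D₁/(r − g) ⇒ r = D₁/P + g = €0.6200/€12.55 + 0.011 = 0.049402 + 0.011 = 0.060402

6.04%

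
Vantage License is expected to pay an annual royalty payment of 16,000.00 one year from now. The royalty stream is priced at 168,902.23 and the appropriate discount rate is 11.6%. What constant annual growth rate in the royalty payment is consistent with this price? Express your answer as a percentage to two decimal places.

P = D₁/(r−g) ⇒ g = r − D₁/P = 0.116 − 16,000.00/168,902.23 = 0.021271

2.13%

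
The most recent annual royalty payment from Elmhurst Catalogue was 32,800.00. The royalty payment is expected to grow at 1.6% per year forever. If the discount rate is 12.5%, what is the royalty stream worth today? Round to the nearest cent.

D₁ = D₀ × (1 + g) = 32,800.00 × 1.016 = 33,324.8000
Growing perpetuity: P = D₁ / (r − g) = 33,324.8000 / (0.125 − 0.016) = 305,732.11

305732.11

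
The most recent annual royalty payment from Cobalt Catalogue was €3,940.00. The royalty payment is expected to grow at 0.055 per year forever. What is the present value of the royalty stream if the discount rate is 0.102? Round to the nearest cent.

D₁ = D₀ × (1 + g) = €3,940.00 × 1.055 = €4,156.7000
Growing perpetuity: P = D₁ / (r − g) = €4,156.7000 / (0.102 − 0.055) = €88,440.43

€88440.43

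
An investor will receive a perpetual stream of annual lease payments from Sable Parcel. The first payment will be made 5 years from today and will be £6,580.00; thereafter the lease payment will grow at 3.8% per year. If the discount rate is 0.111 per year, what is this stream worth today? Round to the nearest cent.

Value at end of year 4: C₁ / (r − g) = £6,580.00 / (0.111 − 0.038) = £90,136.9863
Discount to today: PV = £90,136.9863 / (1 + 0.111)^4 = £90,136.9863 / 1.523548 = £59,162.54

£59162.54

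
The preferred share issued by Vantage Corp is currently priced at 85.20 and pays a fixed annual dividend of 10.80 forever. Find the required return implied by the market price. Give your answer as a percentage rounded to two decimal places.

P = C/r ⇒ r = C/P = 10.80/85.20 = 0.126761

12.68%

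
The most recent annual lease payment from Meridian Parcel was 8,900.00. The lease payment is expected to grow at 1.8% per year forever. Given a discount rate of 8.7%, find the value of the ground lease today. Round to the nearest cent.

D₁ = D₀ × (1 + g) = 8,900.00 × 1.018 = 9,060.2000
Growing perpetuity: P = D₁ / (r − g) = 9,060.2000 / (0.087 − 0.018) = 131,307.25

131307.25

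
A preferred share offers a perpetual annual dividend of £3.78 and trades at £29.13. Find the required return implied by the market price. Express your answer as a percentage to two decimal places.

P = C/r ⇒ r = C/P = £3.78/£29.13 = 0.129763

12.98%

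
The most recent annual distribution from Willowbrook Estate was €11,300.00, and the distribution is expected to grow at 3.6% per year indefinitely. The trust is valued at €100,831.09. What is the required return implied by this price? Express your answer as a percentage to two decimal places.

D₁ = €11,300.00 × 1.036 = €11,706.8000
P = D₁/(r − g) ⇒ r = D₁/P + g = €11,706.8000/€100,831.09 + 0.036 = 0.116103 + 0.036 = 0.152103

15.21%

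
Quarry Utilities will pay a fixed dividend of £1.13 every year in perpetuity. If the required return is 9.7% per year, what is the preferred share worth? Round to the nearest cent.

£11.65

Level perpetuity: PV = C / r = £1.13 / 0.097 = £11.65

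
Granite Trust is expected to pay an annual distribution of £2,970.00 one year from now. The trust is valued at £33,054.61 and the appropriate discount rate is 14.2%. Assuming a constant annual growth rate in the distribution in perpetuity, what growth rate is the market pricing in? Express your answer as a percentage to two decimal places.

P = D₁/(r−g) ⇒ g = r − D₁/P = 0.142 − £2,970.00/£33,054.61 = 0.052149

5.21%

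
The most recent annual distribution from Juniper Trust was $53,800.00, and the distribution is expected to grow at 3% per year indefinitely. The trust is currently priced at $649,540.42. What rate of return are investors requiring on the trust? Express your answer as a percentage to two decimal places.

D₁ = $53,800.00 × 1.03 = $55,414.0000
P = D₁/(r − g) ⇒ r = D₁/P + g = $55,414.0000/$649,540.42 + 0.03 = 0.085313 + 0.03 = 0.115313

11.53%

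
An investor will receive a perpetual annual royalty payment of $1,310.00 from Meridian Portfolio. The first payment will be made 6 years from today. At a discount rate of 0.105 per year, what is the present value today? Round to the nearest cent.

Value at end of year 5: C / r = $1,310.00 / 0.105 = $12,476.1905
Discount to today: PV = $12,476.1905 / (1 + 0.105)^5 = $12,476.1905 / 1.647447 = $7,573.05

$7573.05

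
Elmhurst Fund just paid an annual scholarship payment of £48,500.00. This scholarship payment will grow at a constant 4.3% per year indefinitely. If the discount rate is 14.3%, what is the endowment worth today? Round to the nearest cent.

£505855.00

D₁ = D₀ × (1 + g) = £48,500.00 × 1.043 = £50,585.5000
Growing perpetuity: P = D₁ / (r − g) = £50,585.5000 / (0.143 − 0.043) = £505,855.00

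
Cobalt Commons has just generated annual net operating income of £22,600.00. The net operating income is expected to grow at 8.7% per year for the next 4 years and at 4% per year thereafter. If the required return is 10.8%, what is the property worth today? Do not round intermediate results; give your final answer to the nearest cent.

£406375.40

D_1 = 24566.20000
D_2 = 26703.45940
D_3 = 29026.66037
D_4 = 31551.97982
Terminal value at year 4: TV = D_4×(1+g_2)/(r−g_2) = 32814.05901/0.068 = 482559.69136
P_0 = D_1/(1+r)^1 + D_2/(1+r)^2 + D_3/(1+r)^3 + D_4/(1+r)^4 + TV/(1+r)^4
    = 22171.66065 + 21751.43964 + 21339.18312 + 20934.74012 + 320178.37824 = 406375.40177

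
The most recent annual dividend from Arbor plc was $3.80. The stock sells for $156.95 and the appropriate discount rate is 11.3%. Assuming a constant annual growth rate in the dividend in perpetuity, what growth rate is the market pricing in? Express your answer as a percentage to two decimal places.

P = D₀(1+g)/(r−g) ⇒ P(r−g) = D₀(1+g) ⇒ g(P+D₀) = P·r − D₀
g = (P·r − D₀)/(P + D₀) = ($156.95×0.113 − $3.80) / ($156.95 + $3.80) = 0.086690

8.67%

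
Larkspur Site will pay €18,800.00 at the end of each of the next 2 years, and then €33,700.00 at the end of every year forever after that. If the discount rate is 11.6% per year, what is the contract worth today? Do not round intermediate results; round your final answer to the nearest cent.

PV of 2-year annuity: €18,800.00 × [1 − (1+0.116)^−2] / 0.116 = 31940.75102
Perpetuity value at year 2: €33,700.00 / 0.116 = 290517.24138
PV of perpetuity: 290517.24138 / (1+0.116)^2 = 233261.74620
Total PV = 31940.75102 + 233261.74620 = 265202.49722

€265202.50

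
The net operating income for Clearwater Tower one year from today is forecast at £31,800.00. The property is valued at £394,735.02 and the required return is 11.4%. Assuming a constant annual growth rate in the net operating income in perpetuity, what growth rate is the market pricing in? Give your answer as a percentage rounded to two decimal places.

P = D₁/(r−g) ⇒ g = r − D₁/P = 0.114 − £31,800.00/£394,735.02 = 0.033440

3.34%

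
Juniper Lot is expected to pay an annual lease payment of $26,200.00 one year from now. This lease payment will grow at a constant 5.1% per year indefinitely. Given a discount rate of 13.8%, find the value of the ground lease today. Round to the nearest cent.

$301149.43

Growing perpetuity: P = D₁ / (r − g) = $26,200.0000 / (0.138 − 0.051) = $301,149.43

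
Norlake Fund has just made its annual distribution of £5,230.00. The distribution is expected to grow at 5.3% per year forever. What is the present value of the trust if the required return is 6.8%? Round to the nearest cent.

D₁ = D₀ × (1 + g) = £5,230.00 × 1.053 = £5,507.1900
Growing perpetuity: P = D₁ / (r − g) = £5,507.1900 / (0.068 − 0.053) = £367,146.00

£367146.00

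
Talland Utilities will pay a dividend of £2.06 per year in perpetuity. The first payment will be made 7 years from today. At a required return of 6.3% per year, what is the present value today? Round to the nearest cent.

Value at end of year 6: C / r = £2.06 / 0.063 = £32.6984
Discount to today: PV = £32.6984 / (1 + 0.063)^6 = £32.6984 / 1.442778 = £22.66

£22.66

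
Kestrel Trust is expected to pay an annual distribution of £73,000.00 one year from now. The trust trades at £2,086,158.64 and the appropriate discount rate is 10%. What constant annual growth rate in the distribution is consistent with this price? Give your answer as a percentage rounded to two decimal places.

6.50%

P = D₁/(r−g) ⇒ g = r − D₁/P = 0.1 − £73,000.00/£2,086,158.64 = 0.065007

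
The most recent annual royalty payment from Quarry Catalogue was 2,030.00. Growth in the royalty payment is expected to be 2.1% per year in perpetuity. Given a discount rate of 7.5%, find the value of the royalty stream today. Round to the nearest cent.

38382.04

D₁ = D₀ × (1 + g) = 2,030.00 × 1.021 = 2,072.6300
Growing perpetuity: P = D₁ / (r − g) = 2,072.6300 / (0.075 − 0.021) = 38,382.04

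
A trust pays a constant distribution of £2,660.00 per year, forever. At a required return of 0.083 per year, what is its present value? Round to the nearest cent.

Level perpetuity: PV = C / r = £2,660.00 / 0.083 = £32,048.19

£32048.19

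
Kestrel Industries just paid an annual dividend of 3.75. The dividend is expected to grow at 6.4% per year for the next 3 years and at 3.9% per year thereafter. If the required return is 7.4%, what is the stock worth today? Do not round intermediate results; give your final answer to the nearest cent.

119.28

D_1 = 3.99000
D_2 = 4.24536
D_3 = 4.51706
Terminal value at year 3: TV = D_3×(1+g_2)/(r−g_2) = 4.69323/0.035 = 134.09224
P_0 = D_1/(1+r)^1 + D_2/(1+r)^2 + D_3/(1+r)^3 + TV/(1+r)^3
    = 3.71508 + 3.68049 + 3.64622 + 108.24075 = 119.28255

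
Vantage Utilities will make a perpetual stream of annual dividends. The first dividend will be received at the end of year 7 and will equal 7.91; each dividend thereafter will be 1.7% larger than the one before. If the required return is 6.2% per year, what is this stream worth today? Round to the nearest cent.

122.52

Value at end of year 6: C₁ / (r − g) = 7.91 / (0.062 − 0.017) = 175.7778
Discount to today: PV = 175.7778 / (1 + 0.062)^6 = 175.7778 / 1.434654 = 122.52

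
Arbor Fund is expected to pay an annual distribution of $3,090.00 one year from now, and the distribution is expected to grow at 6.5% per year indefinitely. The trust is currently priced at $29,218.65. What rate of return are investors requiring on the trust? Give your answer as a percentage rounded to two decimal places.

P = D₁/(r − g) ⇒ r = D₁/P + g = $3,090.0000/$29,218.65 + 0.065 = 0.105754 + 0.065 = 0.170754

17.08%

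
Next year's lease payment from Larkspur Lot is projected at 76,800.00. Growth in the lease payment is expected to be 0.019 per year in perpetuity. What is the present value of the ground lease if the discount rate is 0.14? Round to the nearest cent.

Growing perpetuity: P = D₁ / (r − g) = 76,800.0000 / (0.14 − 0.019) = 634,710.74

634710.74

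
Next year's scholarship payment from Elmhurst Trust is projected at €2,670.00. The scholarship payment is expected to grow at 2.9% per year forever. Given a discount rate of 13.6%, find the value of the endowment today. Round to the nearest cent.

€24953.27

Growing perpetuity: P = D₁ / (r − g) = €2,670.0000 / (0.136 − 0.029) = €24,953.27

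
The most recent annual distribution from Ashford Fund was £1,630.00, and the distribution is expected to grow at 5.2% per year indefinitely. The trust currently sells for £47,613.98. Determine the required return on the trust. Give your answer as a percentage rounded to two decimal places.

8.80%

D₁ = £1,630.00 × 1.052 = £1,714.7600
P = D₁/(r − g) ⇒ r = D₁/P + g = £1,714.7600/£47,613.98 + 0.052 = 0.036014 + 0.052 = 0.088014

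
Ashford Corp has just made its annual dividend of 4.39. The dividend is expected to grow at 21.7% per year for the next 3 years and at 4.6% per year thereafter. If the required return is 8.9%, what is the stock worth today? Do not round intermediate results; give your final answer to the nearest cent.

165.56

D_1 = 5.34263
D_2 = 6.50198
D_3 = 7.91291
Terminal value at year 3: TV = D_3×(1+g_2)/(r−g_2) = 8.27690/0.043 = 192.48615
P_0 = D_1/(1+r)^1 + D_2/(1+r)^2 + D_3/(1+r)^3 + TV/(1+r)^3
    = 4.90600 + 5.48264 + 6.12707 + 149.04446 = 165.56017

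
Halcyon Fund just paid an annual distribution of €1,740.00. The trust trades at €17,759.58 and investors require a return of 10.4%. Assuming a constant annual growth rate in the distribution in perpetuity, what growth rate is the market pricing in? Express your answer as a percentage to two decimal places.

0.55%

P = D₀(1+g)/(r−g) ⇒ P(r−g) = D₀(1+g) ⇒ g(P+D₀) = P·r − D₀
g = (P·r − D₀)/(P + D₀) = (€17,759.58×0.104 − €1,740.00) / (€17,759.58 + €1,740.00) = 0.005487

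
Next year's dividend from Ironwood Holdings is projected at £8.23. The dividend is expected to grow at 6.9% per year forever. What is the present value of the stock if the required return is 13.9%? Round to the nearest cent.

£117.57

Growing perpetuity: P = D₁ / (r − g) = £8.2300 / (0.139 − 0.069) = £117.57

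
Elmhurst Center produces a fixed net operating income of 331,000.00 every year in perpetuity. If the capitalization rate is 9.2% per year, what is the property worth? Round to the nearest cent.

Level perpetuity: PV = C / r = 331,000.00 / 0.092 = 3,597,826.09

3597826.09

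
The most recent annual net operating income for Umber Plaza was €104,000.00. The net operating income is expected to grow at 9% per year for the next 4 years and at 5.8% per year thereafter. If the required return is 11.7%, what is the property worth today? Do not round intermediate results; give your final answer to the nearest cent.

D_1 = 113360.00000
D_2 = 123562.40000
D_3 = 134683.01600
D_4 = 146804.48744
Terminal value at year 4: TV = D_4×(1+g_2)/(r−g_2) = 155319.14771/0.059 = 2632527.92731
P_0 = D_1/(1+r)^1 + D_2/(1+r)^2 + D_3/(1+r)^3 + D_4/(1+r)^4 + TV/(1+r)^4
    = 101486.12355 + 99033.01223 + 96639.19726 + 94303.24531 + 1691064.97517 = 2082526.55351

€2082526.55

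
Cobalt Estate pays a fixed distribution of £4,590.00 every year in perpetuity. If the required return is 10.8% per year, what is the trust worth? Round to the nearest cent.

Level perpetuity: PV = C / r = £4,590.00 / 0.108 = £42,500.00

£42500.00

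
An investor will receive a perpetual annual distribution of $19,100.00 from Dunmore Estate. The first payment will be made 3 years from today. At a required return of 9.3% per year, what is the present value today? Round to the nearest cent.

Value at end of year 2: C / r = $19,100.00 / 0.093 = $205,376.3441
Discount to today: PV = $205,376.3441 / (1 + 0.093)^2 = $205,376.3441 / 1.194649 = $171,913.54

$171913.54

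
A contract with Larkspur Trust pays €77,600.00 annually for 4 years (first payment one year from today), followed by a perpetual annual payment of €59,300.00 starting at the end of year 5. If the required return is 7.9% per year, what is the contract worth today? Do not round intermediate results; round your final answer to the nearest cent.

PV of 4-year annuity: €77,600.00 × [1 − (1+0.079)^−4] / 0.079 = 257594.18329
Perpetuity value at year 4: €59,300.00 / 0.079 = 750632.91139
PV of perpetuity: 750632.91139 / (1+0.079)^4 = 553785.80999
Total PV = 257594.18329 + 553785.80999 = 811379.99328

€811379.99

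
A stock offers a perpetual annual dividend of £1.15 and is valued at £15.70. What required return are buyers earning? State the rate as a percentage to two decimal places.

P = C/r ⇒ r = C/P = £1.15/£15.70 = 0.073248

7.32%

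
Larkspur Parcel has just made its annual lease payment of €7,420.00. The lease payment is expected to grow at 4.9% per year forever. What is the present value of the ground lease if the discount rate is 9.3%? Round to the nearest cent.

D₁ = D₀ × (1 + g) = €7,420.00 × 1.049 = €7,783.5800
Growing perpetuity: P = D₁ / (r − g) = €7,783.5800 / (0.093 − 0.049) = €176,899.55

€176899.55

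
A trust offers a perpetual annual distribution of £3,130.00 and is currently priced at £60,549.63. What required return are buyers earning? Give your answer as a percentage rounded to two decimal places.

5.17%

P = C/r ⇒ r = C/P = £3,130.00/£60,549.63 = 0.051693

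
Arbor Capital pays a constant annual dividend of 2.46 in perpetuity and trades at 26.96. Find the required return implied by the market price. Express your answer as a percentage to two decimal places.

P = C/r ⇒ r = C/P = 2.46/26.96 = 0.091246

9.12%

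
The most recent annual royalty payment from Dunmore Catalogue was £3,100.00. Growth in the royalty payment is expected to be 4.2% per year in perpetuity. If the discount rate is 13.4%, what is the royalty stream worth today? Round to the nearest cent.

D₁ = D₀ × (1 + g) = £3,100.00 × 1.042 = £3,230.2000
Growing perpetuity: P = D₁ / (r − g) = £3,230.2000 / (0.134 − 0.042) = £35,110.87

£35110.87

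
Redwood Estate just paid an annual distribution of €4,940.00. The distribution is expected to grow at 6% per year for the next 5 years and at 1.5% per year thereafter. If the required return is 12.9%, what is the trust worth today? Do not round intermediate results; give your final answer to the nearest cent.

D_1 = 5236.40000
D_2 = 5550.58400
D_3 = 5883.61904
D_4 = 6236.63618
D_5 = 6610.83435
Terminal value at year 5: TV = D_5×(1+g_2)/(r−g_2) = 6709.99687/0.114 = 58859.62165
P_0 = D_1/(1+r)^1 + D_2/(1+r)^2 + D_3/(1+r)^3 + D_4/(1+r)^4 + D_5/(1+r)^5 + TV/(1+r)^5
    = 4638.08680 + 4354.62534 + 4088.48792 + 3838.61576 + 3604.01480 + 32088.37738 = 52612.20800

€52612.21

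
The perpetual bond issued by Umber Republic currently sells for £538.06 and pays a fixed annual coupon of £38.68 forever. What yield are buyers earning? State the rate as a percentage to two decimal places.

7.19%

P = C/r ⇒ r = C/P = £38.68/£538.06 = 0.071888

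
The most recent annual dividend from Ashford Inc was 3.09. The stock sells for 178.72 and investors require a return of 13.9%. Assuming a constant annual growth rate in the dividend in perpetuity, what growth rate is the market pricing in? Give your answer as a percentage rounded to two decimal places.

P = D₀(1+g)/(r−g) ⇒ P(r−g) = D₀(1+g) ⇒ g(P+D₀) = P·r − D₀
g = (P·r − D₀)/(P + D₀) = (178.72×0.139 − 3.09) / (178.72 + 3.09) = 0.119642

11.96%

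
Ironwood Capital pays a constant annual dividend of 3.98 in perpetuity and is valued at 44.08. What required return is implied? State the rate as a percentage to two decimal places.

9.03%

P = C/r ⇒ r = C/P = 3.98/44.08 = 0.090290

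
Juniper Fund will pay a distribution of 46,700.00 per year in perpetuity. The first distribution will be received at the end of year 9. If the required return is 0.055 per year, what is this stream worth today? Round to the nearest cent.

Value at end of year 8: C / r = 46,700.00 / 0.055 = 849,090.9091
Discount to today: PV = 849,090.9091 / (1 + 0.055)^8 = 849,090.9091 / 1.534687 = 553,266.68

553266.68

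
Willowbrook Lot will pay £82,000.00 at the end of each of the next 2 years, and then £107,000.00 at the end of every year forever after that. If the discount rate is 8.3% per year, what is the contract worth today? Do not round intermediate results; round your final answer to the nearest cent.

PV of 2-year annuity: £82,000.00 × [1 − (1+0.083)^−2] / 0.083 = 145628.44395
Perpetuity value at year 2: £107,000.00 / 0.083 = 1289156.62651
PV of perpetuity: 1289156.62651 / (1+0.083)^2 = 1099129.26671
Total PV = 145628.44395 + 1099129.26671 = 1244757.71067

£1244757.71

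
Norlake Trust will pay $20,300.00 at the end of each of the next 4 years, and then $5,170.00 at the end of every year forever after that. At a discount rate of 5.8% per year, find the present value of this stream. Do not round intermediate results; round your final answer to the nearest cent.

PV of 4-year annuity: $20,300.00 × [1 − (1+0.058)^−4] / 0.058 = 70664.98817
Perpetuity value at year 4: $5,170.00 / 0.058 = 89137.93103
PV of perpetuity: 89137.93103 / (1+0.058)^4 = 71140.98577
Total PV = 70664.98817 + 71140.98577 = 141805.97394

$141805.97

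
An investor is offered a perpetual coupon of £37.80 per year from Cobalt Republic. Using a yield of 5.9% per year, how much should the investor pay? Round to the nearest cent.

Level perpetuity: PV = C / r = £37.80 / 0.059 = £640.68

£640.68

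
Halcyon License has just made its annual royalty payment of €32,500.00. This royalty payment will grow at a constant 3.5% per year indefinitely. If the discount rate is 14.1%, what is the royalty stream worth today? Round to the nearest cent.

D₁ = D₀ × (1 + g) = €32,500.00 × 1.035 = €33,637.5000
Growing perpetuity: P = D₁ / (r − g) = €33,637.5000 / (0.141 − 0.035) = €317,334.91

€317334.91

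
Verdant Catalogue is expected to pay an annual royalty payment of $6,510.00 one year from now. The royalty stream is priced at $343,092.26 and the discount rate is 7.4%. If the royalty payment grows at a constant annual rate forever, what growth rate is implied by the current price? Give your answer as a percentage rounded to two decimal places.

5.50%

P = D₁/(r−g) ⇒ g = r − D₁/P = 0.074 − $6,510.00/$343,092.26 = 0.055026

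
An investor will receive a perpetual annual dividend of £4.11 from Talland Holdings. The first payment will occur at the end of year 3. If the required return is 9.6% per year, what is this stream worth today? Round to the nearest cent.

Value at end of year 2: C / r = £4.11 / 0.096 = £42.8125
Discount to today: PV = £42.8125 / (1 + 0.096)^2 = £42.8125 / 1.201216 = £35.64

£35.64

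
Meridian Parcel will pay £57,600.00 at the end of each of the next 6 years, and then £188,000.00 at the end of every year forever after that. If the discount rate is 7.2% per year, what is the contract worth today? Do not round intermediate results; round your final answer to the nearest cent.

£1993373.48

PV of 6-year annuity: £57,600.00 × [1 − (1+0.072)^−6] / 0.072 = 272865.70159
Perpetuity value at year 6: £188,000.00 / 0.072 = 2611111.11111
PV of perpetuity: 2611111.11111 / (1+0.072)^6 = 1720507.77955
Total PV = 272865.70159 + 1720507.77955 = 1993373.48113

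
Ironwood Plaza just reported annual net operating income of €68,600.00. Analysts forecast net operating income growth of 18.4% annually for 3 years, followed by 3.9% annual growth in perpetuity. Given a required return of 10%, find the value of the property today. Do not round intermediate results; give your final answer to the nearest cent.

€1695953.64

D_1 = 81222.40000
D_2 = 96167.32160
D_3 = 113862.10877
Terminal value at year 3: TV = D_3×(1+g_2)/(r−g_2) = 118302.73102/0.061 = 1939389.03306
P_0 = D_1/(1+r)^1 + D_2/(1+r)^2 + D_3/(1+r)^3 + TV/(1+r)^3
    = 73838.54545 + 79477.12529 + 85546.28758 + 1457091.68524 = 1695953.64357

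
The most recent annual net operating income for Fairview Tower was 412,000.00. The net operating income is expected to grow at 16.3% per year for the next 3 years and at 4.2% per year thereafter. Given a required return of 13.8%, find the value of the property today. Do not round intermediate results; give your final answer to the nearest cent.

6064266.25

D_1 = 479156.00000
D_2 = 557258.42800
D_3 = 648091.55176
Terminal value at year 3: TV = D_3×(1+g_2)/(r−g_2) = 675311.39694/0.096 = 7034493.71811
P_0 = D_1/(1+r)^1 + D_2/(1+r)^2 + D_3/(1+r)^3 + TV/(1+r)^3
    = 421050.96661 + 430300.76816 + 439753.77273 + 4773160.74153 = 6064266.24903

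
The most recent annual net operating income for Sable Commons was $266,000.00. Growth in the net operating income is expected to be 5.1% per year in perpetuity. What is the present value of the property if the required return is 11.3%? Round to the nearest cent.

$4509129.03

D₁ = D₀ × (1 + g) = $266,000.00 × 1.051 = $279,566.0000
Growing perpetuity: P = D₁ / (r − g) = $279,566.0000 / (0.113 − 0.051) = $4,509,129.03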